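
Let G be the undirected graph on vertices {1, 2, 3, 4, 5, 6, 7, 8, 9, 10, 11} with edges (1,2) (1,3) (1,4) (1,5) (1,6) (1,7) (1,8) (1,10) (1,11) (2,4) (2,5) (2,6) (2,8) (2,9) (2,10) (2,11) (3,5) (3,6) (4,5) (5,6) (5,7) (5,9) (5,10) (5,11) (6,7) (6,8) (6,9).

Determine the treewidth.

A width-3 tree decomposition is:
Bags: B1 = {1, 2, 5, 6}  B2 = {1, 3, 5, 6}  B3 = {1, 5, 6, 7}  B4 = {1, 2, 5, 11}  B5 = {1, 2, 6, 8}  B6 = {1, 2, 5, 10}  B7 = {2, 5, 6, 9}  B8 = {1, 2, 4, 5}
Tree: B1–B2, B2–B3, B1–B4, B1–B5, B4–B6, B1–B7, B4–B8
Each bag holds 4 vertices, so the decomposition has width 3, which upper-bounds the treewidth. Conversely, {1, 2, 6, 8} is a clique of size 4, and the vertices of any clique must share a bag in every tree decomposition; so some bag has ≥ 4 vertices and tw(G) ≥ 3. Hence tw(G) = 3 exactly.

3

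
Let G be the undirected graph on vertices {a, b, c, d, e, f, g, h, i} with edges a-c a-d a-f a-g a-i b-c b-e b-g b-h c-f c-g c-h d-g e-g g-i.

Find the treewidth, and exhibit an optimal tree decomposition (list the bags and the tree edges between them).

The largest bag has 3 vertices, giving width 2; this decomposition certifies tw(G) ≤ 2. On the other hand G contains the 3-clique {b, e, g}. A clique must lie in a single bag of any decomposition, so no decomposition can have width below 2. The upper and lower bounds meet at 2, so that is the treewidth.

Treewidth 2.
One such decomposition:
Bags: B1 = {a, c, g}  B2 = {b, c, g}  B3 = {a, d, g}  B4 = {b, e, g}  B5 = {a, g, i}  B6 = {a, c, f}  B7 = {b, c, h}
Tree: B1–B2, B1–B3, B2–B4, B1–B5, B1–B6, B2–B7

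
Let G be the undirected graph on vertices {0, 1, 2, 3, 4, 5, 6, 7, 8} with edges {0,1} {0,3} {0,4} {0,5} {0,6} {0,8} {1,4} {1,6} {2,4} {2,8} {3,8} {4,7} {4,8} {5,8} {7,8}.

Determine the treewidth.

A width-2 tree decomposition is:
Bags: B1 = {4, 7, 8}  B2 = {0, 4, 8}  B3 = {0, 3, 8}  B4 = {2, 4, 8}  B5 = {0, 1, 4}  B6 = {0, 5, 8}  B7 = {0, 1, 6}
Tree: B1–B2, B2–B3, B1–B4, B2–B5, B2–B6, B5–B7
Each bag holds 3 vertices, so the decomposition has width 2, which upper-bounds the treewidth. On the other hand G contains the 3-clique {0, 3, 8}. A clique must lie in a single bag of any decomposition, so no decomposition can have width below 2. Combining the bounds, tw(G) = 2.

2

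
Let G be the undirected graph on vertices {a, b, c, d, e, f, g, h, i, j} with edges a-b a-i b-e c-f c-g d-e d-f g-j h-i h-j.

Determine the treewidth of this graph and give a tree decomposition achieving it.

Treewidth 2.
One such decomposition:
Bags: B1 = {a, b, i}  B2 = {b, h, i}  B3 = {b, h, j}  B4 = {b, g, j}  B5 = {b, c, g}  B6 = {b, c, f}  B7 = {b, d, f}  B8 = {b, d, e}
Tree: B1–B2, B2–B3, B3–B4, B4–B5, B5–B6, B6–B7, B7–B8

The largest bag has 3 vertices, giving width 2; this decomposition certifies tw(G) ≤ 2. Since b–a–i–h–j–g–c–f–d–e–b is a cycle in G, G is not acyclic. Forests are exactly the graphs of treewidth ≤ 1, so tw(G) ≥ 2. Combining the bounds, tw(G) = 2.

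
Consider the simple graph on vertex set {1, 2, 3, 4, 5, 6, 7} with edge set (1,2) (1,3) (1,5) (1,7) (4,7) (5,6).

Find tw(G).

1

A width-1 tree decomposition is:
Bags: B1 = {4, 7}  B2 = {1, 7}  B3 = {1, 3}  B4 = {1, 5}  B5 = {1, 2}  B6 = {5, 6}
Tree: B1–B2, B2–B3, B2–B4, B4–B5, B4–B6
The largest bag has 2 vertices, giving width 1; this decomposition certifies tw(G) ≤ 1. Any graph with an edge has treewidth ≥ 1, and G has the edge 7–4. Combining the bounds, tw(G) = 1.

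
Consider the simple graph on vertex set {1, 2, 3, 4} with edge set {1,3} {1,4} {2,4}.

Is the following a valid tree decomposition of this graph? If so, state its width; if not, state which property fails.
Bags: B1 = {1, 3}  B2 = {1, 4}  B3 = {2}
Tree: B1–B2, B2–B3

A tree decomposition must satisfy three properties: every vertex lies in some bag; for every edge, both endpoints lie together in some bag; and for every vertex, the bags containing it form a connected subtree. Here edge (4,2) lies in no bag, so the decomposition is invalid.

No — edge (4,2) lies in no bag.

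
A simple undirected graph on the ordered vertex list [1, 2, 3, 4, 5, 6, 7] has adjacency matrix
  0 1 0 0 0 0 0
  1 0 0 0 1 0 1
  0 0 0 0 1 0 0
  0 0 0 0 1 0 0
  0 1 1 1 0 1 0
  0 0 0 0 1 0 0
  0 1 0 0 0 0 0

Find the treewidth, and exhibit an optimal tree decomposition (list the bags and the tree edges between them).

Treewidth 1.
One optimal decomposition is:
Bags: B1 = {2, 5}  B2 = {3, 5}  B3 = {4, 5}  B4 = {1, 2}  B5 = {2, 7}  B6 = {5, 6}
Tree: B1–B2, B2–B3, B1–B4, B4–B5, B1–B6

The largest bag has 2 vertices, giving width 1; this decomposition certifies tw(G) ≤ 1. G has an edge, so its treewidth is at least 1. Therefore the treewidth is 1.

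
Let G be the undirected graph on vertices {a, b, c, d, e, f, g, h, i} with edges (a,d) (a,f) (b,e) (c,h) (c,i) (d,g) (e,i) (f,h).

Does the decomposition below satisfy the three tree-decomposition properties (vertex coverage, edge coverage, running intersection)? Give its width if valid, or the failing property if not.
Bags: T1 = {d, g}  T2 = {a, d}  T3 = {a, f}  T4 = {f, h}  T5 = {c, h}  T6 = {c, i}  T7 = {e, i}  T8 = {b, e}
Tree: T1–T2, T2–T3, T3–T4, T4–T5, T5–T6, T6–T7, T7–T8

Every vertex of G appears in some bag (union = {a, b, c, d, e, f, g, h, i}); every edge is covered by a bag; and for each vertex v the set of bags containing v is connected in the bag tree. The decomposition is therefore valid. The largest bag has 2 vertices, so the width is 1.

Yes; width 1.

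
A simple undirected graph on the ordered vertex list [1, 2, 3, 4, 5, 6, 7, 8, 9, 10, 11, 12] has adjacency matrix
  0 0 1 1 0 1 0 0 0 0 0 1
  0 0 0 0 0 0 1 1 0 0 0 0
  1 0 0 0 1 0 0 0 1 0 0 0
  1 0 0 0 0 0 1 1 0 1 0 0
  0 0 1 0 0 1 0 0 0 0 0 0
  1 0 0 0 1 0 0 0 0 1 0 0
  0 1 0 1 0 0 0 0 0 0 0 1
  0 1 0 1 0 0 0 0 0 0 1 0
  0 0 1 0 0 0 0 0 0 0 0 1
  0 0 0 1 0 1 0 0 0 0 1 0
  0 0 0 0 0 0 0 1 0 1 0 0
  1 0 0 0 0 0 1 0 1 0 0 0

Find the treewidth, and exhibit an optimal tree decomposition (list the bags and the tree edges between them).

The largest bag has 4 vertices, giving width 3; this decomposition certifies tw(G) ≤ 3. For the lower bound: the 4 vertex sets {3,5,9}, {12}, {1}, {4,6,7,10} are disjoint, each induces a connected subgraph, and every pair is joined by at least one edge of G. Contracting each set to a single vertex therefore yields K_{4} as a minor, and since treewidth is minor-monotone, tw(G) ≥ tw(K_{4}) = 3. Therefore the treewidth is 3.

Treewidth 3.
Bags: B1 = {3, 5, 9, 12}  B2 = {1, 3, 5, 12}  B3 = {1, 5, 6, 12}  B4 = {1, 6, 7, 12}  B5 = {1, 4, 6, 7}  B6 = {4, 6, 7, 10}  B7 = {2, 4, 7, 10}  B8 = {2, 4, 8, 10}  B9 = {2, 8, 10, 11}
Tree: B1–B2, B2–B3, B3–B4, B4–B5, B5–B6, B6–B7, B7–B8, B8–B9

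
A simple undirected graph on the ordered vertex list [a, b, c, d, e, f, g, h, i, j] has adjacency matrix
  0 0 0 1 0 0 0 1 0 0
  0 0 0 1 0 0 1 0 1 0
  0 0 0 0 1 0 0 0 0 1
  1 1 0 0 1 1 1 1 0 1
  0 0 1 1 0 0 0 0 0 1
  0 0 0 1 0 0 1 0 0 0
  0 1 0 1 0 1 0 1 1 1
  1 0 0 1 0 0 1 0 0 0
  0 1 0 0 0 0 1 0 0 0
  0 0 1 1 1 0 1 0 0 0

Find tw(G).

2

A width-2 tree decomposition is:
Bags: B1 = {d, g, j}  B2 = {d, g, h}  B3 = {d, f, g}  B4 = {b, d, g}  B5 = {d, e, j}  B6 = {a, d, h}  B7 = {c, e, j}  B8 = {b, g, i}
Tree: B1–B2, B1–B3, B3–B4, B1–B5, B2–B6, B5–B7, B4–B8
Each bag holds 3 vertices, so the decomposition has width 2, which upper-bounds the treewidth. On the other hand G contains the 3-clique {d, g, j}. A clique must lie in a single bag of any decomposition, so no decomposition can have width below 2. Therefore the treewidth is 2.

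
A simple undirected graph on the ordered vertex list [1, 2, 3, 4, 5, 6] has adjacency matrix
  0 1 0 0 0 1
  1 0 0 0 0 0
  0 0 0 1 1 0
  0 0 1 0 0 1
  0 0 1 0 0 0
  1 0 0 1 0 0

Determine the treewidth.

A width-1 tree decomposition is:
Bags: B1 = {3, 5}  B2 = {3, 4}  B3 = {4, 6}  B4 = {1, 6}  B5 = {1, 2}
Tree: B1–B2, B2–B3, B3–B4, B4–B5
The largest bag has 2 vertices, giving width 1; this decomposition certifies tw(G) ≤ 1. G has an edge, so its treewidth is at least 1. Therefore the treewidth is 1.

1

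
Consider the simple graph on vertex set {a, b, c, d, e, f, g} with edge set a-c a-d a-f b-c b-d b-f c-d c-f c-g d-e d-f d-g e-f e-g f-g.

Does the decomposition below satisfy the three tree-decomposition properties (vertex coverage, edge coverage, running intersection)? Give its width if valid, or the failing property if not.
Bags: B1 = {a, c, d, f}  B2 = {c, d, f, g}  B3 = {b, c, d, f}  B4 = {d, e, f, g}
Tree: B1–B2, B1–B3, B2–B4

Yes; width 3.

Every vertex of G appears in some bag (union = {a, b, c, d, e, f, g}); every edge is covered by a bag; and for each vertex v the set of bags containing v is connected in the bag tree. The decomposition is therefore valid. The largest bag has 4 vertices, so the width is 3.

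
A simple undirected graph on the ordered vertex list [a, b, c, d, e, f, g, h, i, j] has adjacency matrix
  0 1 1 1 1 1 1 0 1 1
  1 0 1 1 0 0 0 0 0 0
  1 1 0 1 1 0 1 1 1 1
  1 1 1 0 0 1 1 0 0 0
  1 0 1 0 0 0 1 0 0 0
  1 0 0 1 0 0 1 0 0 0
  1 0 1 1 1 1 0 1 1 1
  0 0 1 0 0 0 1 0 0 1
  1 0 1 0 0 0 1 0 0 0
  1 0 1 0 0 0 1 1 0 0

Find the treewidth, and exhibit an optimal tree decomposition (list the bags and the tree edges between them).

Treewidth 3.
Bags: B1 = {a, c, g, j}  B2 = {a, c, d, g}  B3 = {c, g, h, j}  B4 = {a, c, e, g}  B5 = {a, d, f, g}  B6 = {a, b, c, d}  B7 = {a, c, g, i}
Tree: B1–B2, B1–B3, B1–B4, B2–B5, B2–B6, B1–B7

Every bag has size at most 4, so the width is 4 − 1 = 3 and tw(G) ≤ 3. On the other hand G contains the 4-clique {c, g, h, j}. A clique must lie in a single bag of any decomposition, so no decomposition can have width below 3. The upper and lower bounds meet at 3, so that is the treewidth.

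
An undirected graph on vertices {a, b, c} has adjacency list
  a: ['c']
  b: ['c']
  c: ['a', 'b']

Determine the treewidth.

A width-1 tree decomposition is:
Bags: B1 = {b, c}  B2 = {a, c}
Tree: B1–B2
The largest bag has 2 vertices, giving width 1; this decomposition certifies tw(G) ≤ 1. Any graph with an edge has treewidth ≥ 1, and G has the edge b–c. Hence tw(G) = 1 exactly.

1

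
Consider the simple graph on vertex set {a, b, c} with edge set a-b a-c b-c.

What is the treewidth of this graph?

A width-2 tree decomposition is:
Bags: B1 = {a, b, c}
Tree: (single bag)
A single bag containing all 3 vertices is trivially a valid decomposition of width 2. On the other hand G contains the 3-clique {a, b, c}. A clique must lie in a single bag of any decomposition, so no decomposition can have width below 2. Combining the bounds, tw(G) = 2.

2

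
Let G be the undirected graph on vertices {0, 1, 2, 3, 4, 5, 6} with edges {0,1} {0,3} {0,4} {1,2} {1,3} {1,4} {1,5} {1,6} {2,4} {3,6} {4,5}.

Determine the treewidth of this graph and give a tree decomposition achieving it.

Treewidth 2.
Bags: B1 = {0, 1, 3}  B2 = {0, 1, 4}  B3 = {1, 2, 4}  B4 = {1, 4, 5}  B5 = {1, 3, 6}
Tree: B1–B2, B2–B3, B3–B4, B1–B5

The largest bag has 3 vertices, giving width 2; this decomposition certifies tw(G) ≤ 2. On the other hand G contains the 3-clique {0, 1, 3}. A clique must lie in a single bag of any decomposition, so no decomposition can have width below 2. Hence tw(G) = 2 exactly.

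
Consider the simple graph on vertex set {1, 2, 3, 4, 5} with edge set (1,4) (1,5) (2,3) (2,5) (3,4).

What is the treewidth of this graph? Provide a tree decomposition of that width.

Treewidth 2.
One such decomposition:
Bags: B1 = {1, 3, 4}  B2 = {1, 3, 5}  B3 = {2, 3, 5}
Tree: B1–B2, B2–B3

Each bag holds 3 vertices, so the decomposition has width 2, which upper-bounds the treewidth. For the lower bound, G contains the cycle 3–4–1–5–2–3, so G is not a forest; only forests have treewidth ≤ 1, hence tw(G) ≥ 2. Combining the bounds, tw(G) = 2.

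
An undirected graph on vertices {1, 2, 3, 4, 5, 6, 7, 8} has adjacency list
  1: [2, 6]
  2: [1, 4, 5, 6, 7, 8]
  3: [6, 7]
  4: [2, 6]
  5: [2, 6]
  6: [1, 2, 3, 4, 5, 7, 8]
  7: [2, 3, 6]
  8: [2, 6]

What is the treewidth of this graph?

2

A width-2 tree decomposition is:
Bags: B1 = {2, 6, 8}  B2 = {1, 2, 6}  B3 = {2, 6, 7}  B4 = {2, 5, 6}  B5 = {2, 4, 6}  B6 = {3, 6, 7}
Tree: B1–B2, B1–B3, B2–B4, B1–B5, B3–B6
Each bag holds 3 vertices, so the decomposition has width 2, which upper-bounds the treewidth. On the other hand G contains the 3-clique {1, 2, 6}. A clique must lie in a single bag of any decomposition, so no decomposition can have width below 2. Hence tw(G) = 2 exactly.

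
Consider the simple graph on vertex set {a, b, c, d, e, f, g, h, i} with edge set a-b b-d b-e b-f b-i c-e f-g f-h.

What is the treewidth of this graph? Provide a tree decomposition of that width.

Treewidth 1.
One such decomposition:
Bags: B1 = {a, b}  B2 = {b, f}  B3 = {b, e}  B4 = {f, g}  B5 = {c, e}  B6 = {b, i}  B7 = {f, h}  B8 = {b, d}
Tree: B1–B2, B1–B3, B2–B4, B3–B5, B3–B6, B4–B7, B6–B8

Every bag has size at most 2, so the width is 2 − 1 = 1 and tw(G) ≤ 1. Any graph with an edge has treewidth ≥ 1, and G has the edge b–a. Hence tw(G) = 1 exactly.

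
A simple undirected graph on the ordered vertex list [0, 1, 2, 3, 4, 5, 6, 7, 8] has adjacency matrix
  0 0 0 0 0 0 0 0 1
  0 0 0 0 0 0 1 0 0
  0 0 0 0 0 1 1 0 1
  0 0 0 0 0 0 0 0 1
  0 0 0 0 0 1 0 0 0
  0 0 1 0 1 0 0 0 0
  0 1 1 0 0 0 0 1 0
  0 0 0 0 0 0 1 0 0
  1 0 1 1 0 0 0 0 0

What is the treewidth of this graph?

1

A width-1 tree decomposition is:
Bags: B1 = {2, 5}  B2 = {2, 6}  B3 = {4, 5}  B4 = {1, 6}  B5 = {2, 8}  B6 = {3, 8}  B7 = {0, 8}  B8 = {6, 7}
Tree: B1–B2, B1–B3, B2–B4, B2–B5, B5–B6, B6–B7, B4–B8
The largest bag has 2 vertices, giving width 1; this decomposition certifies tw(G) ≤ 1. Since G has at least one edge (e.g. 5–2), it is not an edgeless graph, so tw(G) ≥ 1. Therefore the treewidth is 1.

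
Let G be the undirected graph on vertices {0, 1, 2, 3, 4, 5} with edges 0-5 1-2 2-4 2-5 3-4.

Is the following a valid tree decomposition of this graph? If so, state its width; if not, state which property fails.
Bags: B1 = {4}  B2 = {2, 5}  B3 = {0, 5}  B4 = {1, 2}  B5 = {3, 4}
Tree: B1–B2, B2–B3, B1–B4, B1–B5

A tree decomposition must satisfy three properties: every vertex lies in some bag; for every edge, both endpoints lie together in some bag; and for every vertex, the bags containing it form a connected subtree. Here edge (2,4) lies in no bag, so the decomposition is invalid.

No — edge (2,4) lies in no bag.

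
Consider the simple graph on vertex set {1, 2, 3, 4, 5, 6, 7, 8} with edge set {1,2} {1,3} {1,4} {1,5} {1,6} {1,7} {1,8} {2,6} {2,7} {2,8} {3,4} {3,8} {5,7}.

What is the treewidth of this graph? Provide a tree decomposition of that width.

Treewidth 2.
One such decomposition:
Bags: B1 = {1, 2, 8}  B2 = {1, 2, 6}  B3 = {1, 3, 8}  B4 = {1, 2, 7}  B5 = {1, 3, 4}  B6 = {1, 5, 7}
Tree: B1–B2, B1–B3, B1–B4, B3–B5, B4–B6

Every bag has size at most 3, so the width is 3 − 1 = 2 and tw(G) ≤ 2. Conversely, {1, 2, 8} is a clique of size 3, and the vertices of any clique must share a bag in every tree decomposition; so some bag has ≥ 3 vertices and tw(G) ≥ 2. Hence tw(G) = 2 exactly.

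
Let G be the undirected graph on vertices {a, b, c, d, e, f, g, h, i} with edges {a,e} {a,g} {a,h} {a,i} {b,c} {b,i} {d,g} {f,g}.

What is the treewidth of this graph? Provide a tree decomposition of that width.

Treewidth 1.
One optimal decomposition is:
Bags: B1 = {f, g}  B2 = {a, g}  B3 = {d, g}  B4 = {a, e}  B5 = {a, h}  B6 = {a, i}  B7 = {b, i}  B8 = {b, c}
Tree: B1–B2, B2–B3, B2–B4, B2–B5, B2–B6, B6–B7, B7–B8

The largest bag has 2 vertices, giving width 1; this decomposition certifies tw(G) ≤ 1. Any graph with an edge has treewidth ≥ 1, and G has the edge f–g. Hence tw(G) = 1 exactly.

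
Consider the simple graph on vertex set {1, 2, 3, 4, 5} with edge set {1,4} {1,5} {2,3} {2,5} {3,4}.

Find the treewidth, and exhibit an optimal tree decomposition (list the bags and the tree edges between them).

Every bag has size at most 3, so the width is 3 − 1 = 2 and tw(G) ≤ 2. For the lower bound, G contains the cycle 3–2–5–1–4–3, so G is not a forest; only forests have treewidth ≤ 1, hence tw(G) ≥ 2. Combining the bounds, tw(G) = 2.

Treewidth 2.
One such decomposition:
Bags: B1 = {2, 3, 5}  B2 = {1, 3, 5}  B3 = {1, 3, 4}
Tree: B1–B2, B2–B3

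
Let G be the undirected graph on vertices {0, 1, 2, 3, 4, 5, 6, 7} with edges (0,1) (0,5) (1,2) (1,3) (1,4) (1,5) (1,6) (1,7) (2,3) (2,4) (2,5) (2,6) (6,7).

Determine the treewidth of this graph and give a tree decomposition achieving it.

The largest bag has 3 vertices, giving width 2; this decomposition certifies tw(G) ≤ 2. Conversely, {0, 1, 5} is a clique of size 3, and the vertices of any clique must share a bag in every tree decomposition; so some bag has ≥ 3 vertices and tw(G) ≥ 2. The upper and lower bounds meet at 2, so that is the treewidth.

Treewidth 2.
One such decomposition:
Bags: B1 = {1, 2, 6}  B2 = {1, 2, 5}  B3 = {1, 6, 7}  B4 = {1, 2, 4}  B5 = {0, 1, 5}  B6 = {1, 2, 3}
Tree: B1–B2, B1–B3, B1–B4, B2–B5, B1–B6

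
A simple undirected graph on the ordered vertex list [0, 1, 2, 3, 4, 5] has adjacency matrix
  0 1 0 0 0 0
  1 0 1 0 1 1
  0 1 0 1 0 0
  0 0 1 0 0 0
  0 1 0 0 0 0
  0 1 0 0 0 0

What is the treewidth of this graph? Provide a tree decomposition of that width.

Every bag has size at most 2, so the width is 2 − 1 = 1 and tw(G) ≤ 1. Since G has at least one edge (e.g. 1–2), it is not an edgeless graph, so tw(G) ≥ 1. The upper and lower bounds meet at 1, so that is the treewidth.

Treewidth 1.
One such decomposition:
Bags: B1 = {1, 2}  B2 = {1, 5}  B3 = {0, 1}  B4 = {2, 3}  B5 = {1, 4}
Tree: B1–B2, B2–B3, B1–B4, B2–B5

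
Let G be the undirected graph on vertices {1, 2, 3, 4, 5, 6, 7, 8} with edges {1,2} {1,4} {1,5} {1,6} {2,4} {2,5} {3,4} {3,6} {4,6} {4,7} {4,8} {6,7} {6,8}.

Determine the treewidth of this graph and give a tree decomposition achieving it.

Each bag holds 3 vertices, so the decomposition has width 2, which upper-bounds the treewidth. Conversely, {1, 2, 4} is a clique of size 3, and the vertices of any clique must share a bag in every tree decomposition; so some bag has ≥ 3 vertices and tw(G) ≥ 2. Hence tw(G) = 2 exactly.

Treewidth 2.
One such decomposition:
Bags: B1 = {1, 4, 6}  B2 = {1, 2, 4}  B3 = {1, 2, 5}  B4 = {4, 6, 8}  B5 = {4, 6, 7}  B6 = {3, 4, 6}
Tree: B1–B2, B2–B3, B1–B4, B4–B5, B4–B6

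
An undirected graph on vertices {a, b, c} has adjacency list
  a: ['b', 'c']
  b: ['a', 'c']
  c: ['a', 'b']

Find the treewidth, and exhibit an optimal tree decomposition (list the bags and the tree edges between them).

Treewidth 2.
Bags: B1 = {a, b, c}
Tree: (single bag)

A single bag containing all 3 vertices is trivially a valid decomposition of width 2. For the lower bound, the 3 vertices {a, b, c} are pairwise adjacent, and any tree decomposition puts a clique entirely inside one bag — forcing width ≥ 2. The upper and lower bounds meet at 2, so that is the treewidth.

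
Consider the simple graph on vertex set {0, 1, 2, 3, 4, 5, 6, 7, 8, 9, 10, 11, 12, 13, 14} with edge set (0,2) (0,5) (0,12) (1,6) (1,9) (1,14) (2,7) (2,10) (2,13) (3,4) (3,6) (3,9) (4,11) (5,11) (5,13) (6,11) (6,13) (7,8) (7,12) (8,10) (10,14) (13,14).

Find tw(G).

3

A width-3 tree decomposition is:
Bags: B1 = {7, 8, 10, 12}  B2 = {2, 7, 10, 12}  B3 = {0, 2, 10, 12}  B4 = {0, 2, 10, 14}  B5 = {0, 2, 13, 14}  B6 = {0, 5, 13, 14}  B7 = {1, 5, 13, 14}  B8 = {1, 5, 6, 13}  B9 = {1, 5, 6, 11}  B10 = {1, 6, 9, 11}  B11 = {3, 6, 9, 11}  B12 = {3, 4, 9, 11}
Tree: B1–B2, B2–B3, B3–B4, B4–B5, B5–B6, B6–B7, B7–B8, B8–B9, B9–B10, B10–B11, B11–B12
Each bag holds 4 vertices, so the decomposition has width 3, which upper-bounds the treewidth. For the lower bound: the 4 vertex sets {7,8,12}, {10}, {2}, {0,5,13,14} are disjoint, each induces a connected subgraph, and every pair is joined by at least one edge of G. Contracting each set to a single vertex therefore yields K_{4} as a minor, and since treewidth is minor-monotone, tw(G) ≥ tw(K_{4}) = 3. Therefore the treewidth is 3.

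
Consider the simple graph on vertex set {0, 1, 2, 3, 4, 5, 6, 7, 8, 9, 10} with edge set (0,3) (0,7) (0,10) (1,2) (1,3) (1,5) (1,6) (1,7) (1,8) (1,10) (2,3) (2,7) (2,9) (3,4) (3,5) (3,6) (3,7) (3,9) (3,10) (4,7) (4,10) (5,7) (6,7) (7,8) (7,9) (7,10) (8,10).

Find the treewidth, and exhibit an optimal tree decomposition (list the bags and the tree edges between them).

Each bag holds 4 vertices, so the decomposition has width 3, which upper-bounds the treewidth. Conversely, {1, 7, 8, 10} is a clique of size 4, and the vertices of any clique must share a bag in every tree decomposition; so some bag has ≥ 4 vertices and tw(G) ≥ 3. Therefore the treewidth is 3.

Treewidth 3.
Bags: B1 = {0, 3, 7, 10}  B2 = {1, 3, 7, 10}  B3 = {1, 3, 6, 7}  B4 = {1, 2, 3, 7}  B5 = {3, 4, 7, 10}  B6 = {1, 3, 5, 7}  B7 = {1, 7, 8, 10}  B8 = {2, 3, 7, 9}
Tree: B1–B2, B2–B3, B2–B4, B1–B5, B3–B6, B2–B7, B4–B8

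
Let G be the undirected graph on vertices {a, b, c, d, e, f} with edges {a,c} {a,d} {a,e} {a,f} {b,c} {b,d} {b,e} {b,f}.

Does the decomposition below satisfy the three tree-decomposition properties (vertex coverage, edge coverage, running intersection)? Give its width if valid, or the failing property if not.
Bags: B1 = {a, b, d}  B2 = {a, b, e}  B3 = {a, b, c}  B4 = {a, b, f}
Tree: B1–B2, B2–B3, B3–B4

Yes; width 2.

Checking the three conditions: (i) the bags cover all of {a, b, c, d, e, f}; (ii) for each edge, some bag contains both endpoints; (iii) the bags containing any fixed vertex form a subtree. All hold, so the decomposition is valid with width 3 − 1 = 2.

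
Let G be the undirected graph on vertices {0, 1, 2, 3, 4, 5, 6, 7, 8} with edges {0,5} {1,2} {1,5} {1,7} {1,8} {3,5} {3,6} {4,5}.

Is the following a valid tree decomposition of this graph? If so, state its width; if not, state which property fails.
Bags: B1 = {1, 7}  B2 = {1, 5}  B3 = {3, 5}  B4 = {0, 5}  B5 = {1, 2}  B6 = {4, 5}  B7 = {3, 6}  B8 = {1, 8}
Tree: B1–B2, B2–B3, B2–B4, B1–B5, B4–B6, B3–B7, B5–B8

Yes; width 1.

Checking the three conditions: (i) the bags cover all of {0, 1, 2, 3, 4, 5, 6, 7, 8}; (ii) for each edge, some bag contains both endpoints; (iii) the bags containing any fixed vertex form a subtree. All hold, so the decomposition is valid with width 2 − 1 = 1.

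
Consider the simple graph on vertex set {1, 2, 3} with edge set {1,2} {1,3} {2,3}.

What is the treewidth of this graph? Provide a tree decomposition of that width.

Treewidth 2.
One optimal decomposition is:
Bags: B1 = {1, 2, 3}
Tree: (single bag)

With just one bag of size 3, the width is 3 − 1 = 2, so tw(G) ≤ 2. Conversely, {1, 2, 3} is a clique of size 3, and the vertices of any clique must share a bag in every tree decomposition; so some bag has ≥ 3 vertices and tw(G) ≥ 2. Hence tw(G) = 2 exactly.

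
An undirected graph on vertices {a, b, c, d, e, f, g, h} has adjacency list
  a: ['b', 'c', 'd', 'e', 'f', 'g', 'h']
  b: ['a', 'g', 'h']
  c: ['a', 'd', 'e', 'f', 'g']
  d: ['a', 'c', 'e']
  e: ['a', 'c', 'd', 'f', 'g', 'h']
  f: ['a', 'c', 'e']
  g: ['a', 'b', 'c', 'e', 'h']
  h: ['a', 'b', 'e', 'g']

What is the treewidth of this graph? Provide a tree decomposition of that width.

Every bag has size at most 4, so the width is 4 − 1 = 3 and tw(G) ≤ 3. For the lower bound, the 4 vertices {a, e, g, h} are pairwise adjacent, and any tree decomposition puts a clique entirely inside one bag — forcing width ≥ 3. Therefore the treewidth is 3.

Treewidth 3.
One optimal decomposition is:
Bags: B1 = {a, c, d, e}  B2 = {a, c, e, g}  B3 = {a, e, g, h}  B4 = {a, b, g, h}  B5 = {a, c, e, f}
Tree: B1–B2, B2–B3, B3–B4, B1–B5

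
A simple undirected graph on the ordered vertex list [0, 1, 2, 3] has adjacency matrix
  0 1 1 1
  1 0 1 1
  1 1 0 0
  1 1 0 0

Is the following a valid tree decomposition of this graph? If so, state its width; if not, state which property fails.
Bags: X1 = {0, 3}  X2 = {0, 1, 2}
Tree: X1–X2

A tree decomposition must satisfy three properties: every vertex lies in some bag; for every edge, both endpoints lie together in some bag; and for every vertex, the bags containing it form a connected subtree. Here edge (1,3) lies in no bag, so the decomposition is invalid.

No — edge (1,3) lies in no bag.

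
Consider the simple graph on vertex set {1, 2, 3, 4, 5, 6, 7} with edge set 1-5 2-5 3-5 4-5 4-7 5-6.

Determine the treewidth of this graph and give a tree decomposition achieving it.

Each bag holds 2 vertices, so the decomposition has width 1, which upper-bounds the treewidth. G has an edge, so its treewidth is at least 1. Hence tw(G) = 1 exactly.

Treewidth 1.
Bags: B1 = {4, 5}  B2 = {4, 7}  B3 = {5, 6}  B4 = {2, 5}  B5 = {3, 5}  B6 = {1, 5}
Tree: B1–B2, B1–B3, B1–B4, B4–B5, B4–B6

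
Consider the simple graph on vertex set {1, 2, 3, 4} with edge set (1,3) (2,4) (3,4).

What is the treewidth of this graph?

A width-1 tree decomposition is:
Bags: B1 = {1, 3}  B2 = {3, 4}  B3 = {2, 4}
Tree: B1–B2, B2–B3
Each bag holds 2 vertices, so the decomposition has width 1, which upper-bounds the treewidth. G has an edge, so its treewidth is at least 1. The upper and lower bounds meet at 1, so that is the treewidth.

1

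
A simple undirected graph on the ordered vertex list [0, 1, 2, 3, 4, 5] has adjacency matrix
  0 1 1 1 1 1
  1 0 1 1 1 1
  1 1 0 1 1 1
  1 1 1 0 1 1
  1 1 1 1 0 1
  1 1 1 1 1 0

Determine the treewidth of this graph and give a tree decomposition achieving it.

With just one bag of size 6, the width is 6 − 1 = 5, so tw(G) ≤ 5. On the other hand G contains the 6-clique {0, 1, 2, 3, 4, 5}. A clique must lie in a single bag of any decomposition, so no decomposition can have width below 5. Hence tw(G) = 5 exactly.

Treewidth 5.
One optimal decomposition is:
Bags: B1 = {0, 1, 2, 3, 4, 5}
Tree: (single bag)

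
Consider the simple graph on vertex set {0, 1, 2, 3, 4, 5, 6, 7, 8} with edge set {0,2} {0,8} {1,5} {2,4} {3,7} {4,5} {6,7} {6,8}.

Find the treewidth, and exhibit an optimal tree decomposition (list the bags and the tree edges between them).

Treewidth 1.
One such decomposition:
Bags: B1 = {3, 7}  B2 = {6, 7}  B3 = {6, 8}  B4 = {0, 8}  B5 = {0, 2}  B6 = {2, 4}  B7 = {4, 5}  B8 = {1, 5}
Tree: B1–B2, B2–B3, B3–B4, B4–B5, B5–B6, B6–B7, B7–B8

Every bag has size at most 2, so the width is 2 − 1 = 1 and tw(G) ≤ 1. Any graph with an edge has treewidth ≥ 1, and G has the edge 3–7. Combining the bounds, tw(G) = 1.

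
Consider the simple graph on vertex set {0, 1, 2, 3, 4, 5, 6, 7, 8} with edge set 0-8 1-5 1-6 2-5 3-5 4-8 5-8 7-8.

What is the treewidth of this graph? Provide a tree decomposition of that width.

Treewidth 1.
One such decomposition:
Bags: B1 = {1, 5}  B2 = {5, 8}  B3 = {1, 6}  B4 = {4, 8}  B5 = {0, 8}  B6 = {7, 8}  B7 = {2, 5}  B8 = {3, 5}
Tree: B1–B2, B1–B3, B2–B4, B2–B5, B5–B6, B1–B7, B2–B8

The largest bag has 2 vertices, giving width 1; this decomposition certifies tw(G) ≤ 1. Since G has at least one edge (e.g. 5–1), it is not an edgeless graph, so tw(G) ≥ 1. Hence tw(G) = 1 exactly.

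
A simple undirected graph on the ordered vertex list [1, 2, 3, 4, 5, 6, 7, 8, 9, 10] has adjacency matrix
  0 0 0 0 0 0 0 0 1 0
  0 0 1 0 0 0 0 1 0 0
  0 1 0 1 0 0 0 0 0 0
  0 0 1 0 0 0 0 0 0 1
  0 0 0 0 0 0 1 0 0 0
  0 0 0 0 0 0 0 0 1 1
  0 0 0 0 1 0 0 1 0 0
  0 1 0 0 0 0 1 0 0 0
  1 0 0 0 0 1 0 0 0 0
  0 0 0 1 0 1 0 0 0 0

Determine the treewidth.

1

A width-1 tree decomposition is:
Bags: B1 = {1, 9}  B2 = {6, 9}  B3 = {6, 10}  B4 = {4, 10}  B5 = {3, 4}  B6 = {2, 3}  B7 = {2, 8}  B8 = {7, 8}  B9 = {5, 7}
Tree: B1–B2, B2–B3, B3–B4, B4–B5, B5–B6, B6–B7, B7–B8, B8–B9
Every bag has size at most 2, so the width is 2 − 1 = 1 and tw(G) ≤ 1. Any graph with an edge has treewidth ≥ 1, and G has the edge 1–9. The upper and lower bounds meet at 1, so that is the treewidth.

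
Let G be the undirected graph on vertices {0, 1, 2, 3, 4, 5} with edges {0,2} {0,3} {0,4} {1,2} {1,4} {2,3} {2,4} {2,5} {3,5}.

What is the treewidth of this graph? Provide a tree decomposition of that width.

Treewidth 2.
One such decomposition:
Bags: B1 = {0, 2, 3}  B2 = {0, 2, 4}  B3 = {2, 3, 5}  B4 = {1, 2, 4}
Tree: B1–B2, B1–B3, B2–B4

Every bag has size at most 3, so the width is 3 − 1 = 2 and tw(G) ≤ 2. For the lower bound, the 3 vertices {0, 2, 3} are pairwise adjacent, and any tree decomposition puts a clique entirely inside one bag — forcing width ≥ 2. Hence tw(G) = 2 exactly.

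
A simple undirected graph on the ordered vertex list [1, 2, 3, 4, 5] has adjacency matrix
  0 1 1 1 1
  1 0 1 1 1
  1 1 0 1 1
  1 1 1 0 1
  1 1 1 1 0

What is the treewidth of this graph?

A width-4 tree decomposition is:
Bags: B1 = {1, 2, 3, 4, 5}
Tree: (single bag)
With just one bag of size 5, the width is 5 − 1 = 4, so tw(G) ≤ 4. For the lower bound, the 5 vertices {1, 2, 3, 4, 5} are pairwise adjacent, and any tree decomposition puts a clique entirely inside one bag — forcing width ≥ 4. Combining the bounds, tw(G) = 4.

4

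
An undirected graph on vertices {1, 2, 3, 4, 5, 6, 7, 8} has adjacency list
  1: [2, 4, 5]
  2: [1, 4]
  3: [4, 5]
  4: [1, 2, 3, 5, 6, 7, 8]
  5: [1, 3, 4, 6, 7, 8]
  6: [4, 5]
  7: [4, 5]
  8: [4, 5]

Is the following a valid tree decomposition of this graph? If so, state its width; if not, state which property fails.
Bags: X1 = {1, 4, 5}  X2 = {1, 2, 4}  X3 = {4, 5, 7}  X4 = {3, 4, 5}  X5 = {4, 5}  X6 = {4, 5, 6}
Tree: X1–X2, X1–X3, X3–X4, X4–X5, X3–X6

No — vertex 8 appears in no bag.

A tree decomposition must satisfy three properties: every vertex lies in some bag; for every edge, both endpoints lie together in some bag; and for every vertex, the bags containing it form a connected subtree. Here vertex 8 appears in no bag, so the decomposition is invalid.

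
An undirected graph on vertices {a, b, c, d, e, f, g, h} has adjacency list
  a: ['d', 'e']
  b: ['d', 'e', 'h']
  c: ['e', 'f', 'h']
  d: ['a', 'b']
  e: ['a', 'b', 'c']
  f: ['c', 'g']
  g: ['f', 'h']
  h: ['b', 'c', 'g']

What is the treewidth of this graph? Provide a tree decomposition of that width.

Treewidth 2.
One such decomposition:
Bags: B1 = {a, b, d}  B2 = {a, b, e}  B3 = {b, e, h}  B4 = {c, e, h}  B5 = {c, g, h}  B6 = {c, f, g}
Tree: B1–B2, B2–B3, B3–B4, B4–B5, B5–B6

Every bag has size at most 3, so the width is 3 − 1 = 2 and tw(G) ≤ 2. Since d–a–e–b–d is a cycle in G, G is not acyclic. Forests are exactly the graphs of treewidth ≤ 1, so tw(G) ≥ 2. The upper and lower bounds meet at 2, so that is the treewidth.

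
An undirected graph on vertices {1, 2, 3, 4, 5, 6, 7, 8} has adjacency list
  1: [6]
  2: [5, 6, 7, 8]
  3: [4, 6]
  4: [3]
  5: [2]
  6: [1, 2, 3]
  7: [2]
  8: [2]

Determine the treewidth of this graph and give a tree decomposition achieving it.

Treewidth 1.
Bags: B1 = {2, 8}  B2 = {2, 6}  B3 = {2, 5}  B4 = {3, 6}  B5 = {1, 6}  B6 = {3, 4}  B7 = {2, 7}
Tree: B1–B2, B1–B3, B2–B4, B4–B5, B4–B6, B1–B7

Each bag holds 2 vertices, so the decomposition has width 1, which upper-bounds the treewidth. Since G has at least one edge (e.g. 8–2), it is not an edgeless graph, so tw(G) ≥ 1. Hence tw(G) = 1 exactly.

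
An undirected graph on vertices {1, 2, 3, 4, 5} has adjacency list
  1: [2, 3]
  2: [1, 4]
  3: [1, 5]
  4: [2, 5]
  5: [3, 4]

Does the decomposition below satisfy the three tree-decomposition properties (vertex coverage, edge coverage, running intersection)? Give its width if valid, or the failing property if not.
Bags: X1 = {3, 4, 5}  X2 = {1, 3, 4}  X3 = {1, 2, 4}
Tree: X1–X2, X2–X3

Yes; width 2.

Checking the three conditions: (i) the bags cover all of {1, 2, 3, 4, 5}; (ii) for each edge, some bag contains both endpoints; (iii) the bags containing any fixed vertex form a subtree. All hold, so the decomposition is valid with width 3 − 1 = 2.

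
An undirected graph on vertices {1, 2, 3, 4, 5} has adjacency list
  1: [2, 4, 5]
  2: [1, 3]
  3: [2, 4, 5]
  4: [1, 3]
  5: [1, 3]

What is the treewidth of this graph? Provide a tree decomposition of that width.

Each bag holds 3 vertices, so the decomposition has width 2, which upper-bounds the treewidth. The edges 1–2–3–5–1 form a cycle, so G is not a tree and its treewidth is at least 2. Therefore the treewidth is 2.

Treewidth 2.
Bags: B1 = {1, 2, 3}  B2 = {1, 3, 5}  B3 = {1, 3, 4}
Tree: B1–B2, B2–B3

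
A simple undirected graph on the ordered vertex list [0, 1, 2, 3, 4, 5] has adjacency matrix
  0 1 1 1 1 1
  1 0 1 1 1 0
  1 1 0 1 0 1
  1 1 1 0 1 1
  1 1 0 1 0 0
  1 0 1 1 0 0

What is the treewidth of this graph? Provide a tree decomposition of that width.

Each bag holds 4 vertices, so the decomposition has width 3, which upper-bounds the treewidth. For the lower bound, the 4 vertices {0, 1, 2, 3} are pairwise adjacent, and any tree decomposition puts a clique entirely inside one bag — forcing width ≥ 3. The upper and lower bounds meet at 3, so that is the treewidth.

Treewidth 3.
One such decomposition:
Bags: B1 = {0, 1, 2, 3}  B2 = {0, 2, 3, 5}  B3 = {0, 1, 3, 4}
Tree: B1–B2, B1–B3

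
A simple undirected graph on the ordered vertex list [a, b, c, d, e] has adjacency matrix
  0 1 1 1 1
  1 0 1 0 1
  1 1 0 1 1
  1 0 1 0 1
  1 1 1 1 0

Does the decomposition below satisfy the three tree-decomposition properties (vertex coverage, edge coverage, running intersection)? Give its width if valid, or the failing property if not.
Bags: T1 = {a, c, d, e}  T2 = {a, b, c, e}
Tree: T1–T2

Yes; width 3.

Checking the three conditions: (i) the bags cover all of {a, b, c, d, e}; (ii) for each edge, some bag contains both endpoints; (iii) the bags containing any fixed vertex form a subtree. All hold, so the decomposition is valid with width 4 − 1 = 3.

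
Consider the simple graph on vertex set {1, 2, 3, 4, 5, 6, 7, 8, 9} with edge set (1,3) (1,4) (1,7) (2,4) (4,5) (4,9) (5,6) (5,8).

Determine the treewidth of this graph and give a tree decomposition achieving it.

Each bag holds 2 vertices, so the decomposition has width 1, which upper-bounds the treewidth. Any graph with an edge has treewidth ≥ 1, and G has the edge 4–5. Therefore the treewidth is 1.

Treewidth 1.
Bags: B1 = {4, 5}  B2 = {4, 9}  B3 = {1, 4}  B4 = {1, 3}  B5 = {1, 7}  B6 = {5, 6}  B7 = {5, 8}  B8 = {2, 4}
Tree: B1–B2, B1–B3, B3–B4, B3–B5, B1–B6, B6–B7, B1–B8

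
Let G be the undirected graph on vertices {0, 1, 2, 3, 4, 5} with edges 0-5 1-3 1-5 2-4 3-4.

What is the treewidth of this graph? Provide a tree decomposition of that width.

Treewidth 1.
One such decomposition:
Bags: B1 = {0, 5}  B2 = {1, 5}  B3 = {1, 3}  B4 = {3, 4}  B5 = {2, 4}
Tree: B1–B2, B2–B3, B3–B4, B4–B5

Each bag holds 2 vertices, so the decomposition has width 1, which upper-bounds the treewidth. Since G has at least one edge (e.g. 0–5), it is not an edgeless graph, so tw(G) ≥ 1. The upper and lower bounds meet at 1, so that is the treewidth.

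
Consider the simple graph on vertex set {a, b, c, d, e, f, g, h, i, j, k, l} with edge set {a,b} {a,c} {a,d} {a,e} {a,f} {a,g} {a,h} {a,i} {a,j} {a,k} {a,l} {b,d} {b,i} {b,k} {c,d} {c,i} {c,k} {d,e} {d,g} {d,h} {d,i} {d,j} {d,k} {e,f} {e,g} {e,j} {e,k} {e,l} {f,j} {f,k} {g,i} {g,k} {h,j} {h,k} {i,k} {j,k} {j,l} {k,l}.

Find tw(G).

A width-4 tree decomposition is:
Bags: B1 = {a, d, g, i, k}  B2 = {a, c, d, i, k}  B3 = {a, d, e, g, k}  B4 = {a, d, e, j, k}  B5 = {a, e, j, k, l}  B6 = {a, b, d, i, k}  B7 = {a, e, f, j, k}  B8 = {a, d, h, j, k}
Tree: B1–B2, B1–B3, B3–B4, B4–B5, B2–B6, B4–B7, B4–B8
Every bag has size at most 5, so the width is 5 − 1 = 4 and tw(G) ≤ 4. On the other hand G contains the 5-clique {a, d, e, j, k}. A clique must lie in a single bag of any decomposition, so no decomposition can have width below 4. Hence tw(G) = 4 exactly.

4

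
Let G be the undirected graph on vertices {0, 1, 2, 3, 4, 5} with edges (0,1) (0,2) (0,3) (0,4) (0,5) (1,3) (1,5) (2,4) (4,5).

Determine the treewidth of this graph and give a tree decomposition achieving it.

The largest bag has 3 vertices, giving width 2; this decomposition certifies tw(G) ≤ 2. Conversely, {0, 1, 3} is a clique of size 3, and the vertices of any clique must share a bag in every tree decomposition; so some bag has ≥ 3 vertices and tw(G) ≥ 2. Combining the bounds, tw(G) = 2.

Treewidth 2.
One such decomposition:
Bags: B1 = {0, 4, 5}  B2 = {0, 2, 4}  B3 = {0, 1, 5}  B4 = {0, 1, 3}
Tree: B1–B2, B1–B3, B3–B4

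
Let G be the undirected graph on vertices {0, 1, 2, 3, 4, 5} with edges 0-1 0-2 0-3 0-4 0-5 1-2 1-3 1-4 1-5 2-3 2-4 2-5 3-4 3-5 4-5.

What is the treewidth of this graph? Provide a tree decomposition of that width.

A single bag containing all 6 vertices is trivially a valid decomposition of width 5. For the lower bound, the 6 vertices {0, 1, 2, 3, 4, 5} are pairwise adjacent, and any tree decomposition puts a clique entirely inside one bag — forcing width ≥ 5. Combining the bounds, tw(G) = 5.

Treewidth 5.
Bags: B1 = {0, 1, 2, 3, 4, 5}
Tree: (single bag)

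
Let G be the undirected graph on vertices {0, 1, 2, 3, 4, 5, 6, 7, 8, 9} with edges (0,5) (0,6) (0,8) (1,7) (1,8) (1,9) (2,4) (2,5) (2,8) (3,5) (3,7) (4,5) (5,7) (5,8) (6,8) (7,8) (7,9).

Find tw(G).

A width-2 tree decomposition is:
Bags: B1 = {1, 7, 8}  B2 = {5, 7, 8}  B3 = {0, 5, 8}  B4 = {1, 7, 9}  B5 = {3, 5, 7}  B6 = {2, 5, 8}  B7 = {2, 4, 5}  B8 = {0, 6, 8}
Tree: B1–B2, B2–B3, B1–B4, B2–B5, B3–B6, B6–B7, B3–B8
Each bag holds 3 vertices, so the decomposition has width 2, which upper-bounds the treewidth. For the lower bound, the 3 vertices {1, 7, 8} are pairwise adjacent, and any tree decomposition puts a clique entirely inside one bag — forcing width ≥ 2. Therefore the treewidth is 2.

2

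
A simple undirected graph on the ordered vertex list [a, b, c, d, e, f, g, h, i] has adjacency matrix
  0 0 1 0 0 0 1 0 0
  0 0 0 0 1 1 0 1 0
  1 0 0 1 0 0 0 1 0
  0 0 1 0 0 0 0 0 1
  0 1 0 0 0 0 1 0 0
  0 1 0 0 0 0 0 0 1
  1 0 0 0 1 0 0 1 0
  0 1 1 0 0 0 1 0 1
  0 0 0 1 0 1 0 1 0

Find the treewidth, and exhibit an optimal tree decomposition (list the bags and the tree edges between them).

Treewidth 3.
One such decomposition:
Bags: B1 = {a, c, d, g}  B2 = {c, d, g, h}  B3 = {d, g, h, i}  B4 = {e, g, h, i}  B5 = {b, e, h, i}  B6 = {b, e, f, i}
Tree: B1–B2, B2–B3, B3–B4, B4–B5, B5–B6

The largest bag has 4 vertices, giving width 3; this decomposition certifies tw(G) ≤ 3. For the lower bound: the 4 vertex sets {a,c,d}, {g}, {h}, {b,e,f,i} are disjoint, each induces a connected subgraph, and every pair is joined by at least one edge of G. Contracting each set to a single vertex therefore yields K_{4} as a minor, and since treewidth is minor-monotone, tw(G) ≥ tw(K_{4}) = 3. Hence tw(G) = 3 exactly.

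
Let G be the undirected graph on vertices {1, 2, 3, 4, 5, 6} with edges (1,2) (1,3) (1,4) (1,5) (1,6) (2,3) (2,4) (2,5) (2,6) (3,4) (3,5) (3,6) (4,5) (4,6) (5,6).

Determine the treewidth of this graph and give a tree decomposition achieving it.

Treewidth 5.
Bags: B1 = {1, 2, 3, 4, 5, 6}
Tree: (single bag)

With just one bag of size 6, the width is 6 − 1 = 5, so tw(G) ≤ 5. Conversely, {1, 2, 3, 4, 5, 6} is a clique of size 6, and the vertices of any clique must share a bag in every tree decomposition; so some bag has ≥ 6 vertices and tw(G) ≥ 5. The upper and lower bounds meet at 5, so that is the treewidth.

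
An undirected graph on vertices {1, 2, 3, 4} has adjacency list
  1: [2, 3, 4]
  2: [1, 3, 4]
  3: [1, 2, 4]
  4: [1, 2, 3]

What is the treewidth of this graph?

3

A width-3 tree decomposition is:
Bags: B1 = {1, 2, 3, 4}
Tree: (single bag)
With just one bag of size 4, the width is 4 − 1 = 3, so tw(G) ≤ 3. On the other hand G contains the 4-clique {1, 2, 3, 4}. A clique must lie in a single bag of any decomposition, so no decomposition can have width below 3. The upper and lower bounds meet at 3, so that is the treewidth.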